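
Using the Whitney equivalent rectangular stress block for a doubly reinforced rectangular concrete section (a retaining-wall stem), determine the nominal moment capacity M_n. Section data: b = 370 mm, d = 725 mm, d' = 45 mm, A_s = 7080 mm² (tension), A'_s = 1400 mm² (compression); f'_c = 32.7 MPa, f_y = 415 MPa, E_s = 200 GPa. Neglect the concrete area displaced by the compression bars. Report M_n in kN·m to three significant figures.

Assume both tension and compression steel yield.
Net tension couple steel: A_s − A'_s = 5680 mm².
a = (A_s − A'_s) f_y / (0.85 f'_c b) = 2357200/(0.85 × 32.7 × 370) = 229.21 mm.
c = a/β₁ = 229.21/0.816 = 280.89 mm; ε'_s = 0.003(c − d')/c = 0.0025 ≥ f_y/E_s = 0.0021, so compression steel does yield.
M_n = (A_s − A'_s) f_y (d − a/2) + A'_s f_y (d − d') = [2357200 × (725 − 114.605) + 581000 × (725 − 45)] × 10⁻⁶ = 1438.82 + 395.08 = 1833.90 kN·m.

M_n ≈ 1830 kN·m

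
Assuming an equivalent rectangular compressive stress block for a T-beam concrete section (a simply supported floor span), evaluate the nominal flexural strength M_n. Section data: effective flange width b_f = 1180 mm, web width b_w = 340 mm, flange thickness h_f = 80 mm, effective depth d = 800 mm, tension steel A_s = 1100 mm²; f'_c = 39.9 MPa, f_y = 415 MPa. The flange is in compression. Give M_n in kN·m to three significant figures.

Tension: T = A_s f_y = 1100 × 415 = 456500 N.
Try a within the flange: a = T/(0.85 f'_c b_f) = 456500/(0.85 × 39.9 × 1180) = 11.41 mm.
Since a = 11.41 ≤ h_f = 80 mm, the stress block lies entirely in the flange; analyse as a rectangular beam of width b_f.
M_n = T(d − a/2) = 456500 × (800 − 5.705) = 362.60 × 10⁶ N·mm.
M_n = 362.60 kN·m.

M_n ≈ 363 kN·m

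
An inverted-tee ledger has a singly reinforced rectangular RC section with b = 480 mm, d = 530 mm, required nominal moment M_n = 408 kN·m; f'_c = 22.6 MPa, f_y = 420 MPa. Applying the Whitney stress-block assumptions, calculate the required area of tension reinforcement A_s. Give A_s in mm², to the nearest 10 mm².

With M_n = 0.85 f'_c a b (d − a/2), solve the quadratic for a:
a = d − √(d² − 2M_n/(0.85 f'_c b)) = 530 − √(530² − 2 × 408×10⁶/(0.85 × 22.6 × 480)) = 91.36 mm.
A_s = 0.85 f'_c a b / f_y = 0.85 × 22.6 × 91.36 × 480 / 420 = 2005.7 mm².

A_s ≈ 2010 mm²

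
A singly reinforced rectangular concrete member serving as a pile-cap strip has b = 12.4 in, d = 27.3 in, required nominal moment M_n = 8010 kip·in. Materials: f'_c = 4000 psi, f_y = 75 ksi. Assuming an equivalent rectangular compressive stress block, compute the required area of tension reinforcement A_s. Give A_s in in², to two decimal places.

From M_n = 0.85 f'_c a b (d − a/2):
a = d − √(d² − 2M_n/(0.85 f'_c b)) = 27.3 − √(27.3² − 2 × 8010/(0.85 × 4 × 12.4)) = 8.187 in.
A_s = 0.85 f'_c a b / f_y = 0.85 × 4 × 8.187 × 12.4 / 75 = 4.602 in².

A_s ≈ 4.60 in²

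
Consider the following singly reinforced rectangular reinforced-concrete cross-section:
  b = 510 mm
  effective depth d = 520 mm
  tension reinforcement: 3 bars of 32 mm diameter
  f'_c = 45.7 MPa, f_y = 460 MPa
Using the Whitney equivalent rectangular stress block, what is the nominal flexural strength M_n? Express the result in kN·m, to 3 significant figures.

A_s = 3 × 804 = 2412 mm².
T = A_s f_y = 2412 × 460 = 1109520 N = 1109.52 kN.
From C = T: a = T/(0.85 f'_c b) = 1109520/(0.85 × 45.7 × 510) = 56.01 mm.
M_n = T(d − a/2) = 1109.52 kN × (520 − 28.005) mm = 545.88 kN·m.

M_n ≈ 546 kN·m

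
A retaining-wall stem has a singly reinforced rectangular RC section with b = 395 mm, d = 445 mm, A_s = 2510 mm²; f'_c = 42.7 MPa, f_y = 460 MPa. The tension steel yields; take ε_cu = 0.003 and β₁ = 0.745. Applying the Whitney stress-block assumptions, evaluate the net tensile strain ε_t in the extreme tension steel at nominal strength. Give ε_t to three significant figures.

a = A_s f_y/(0.85 f'_c b) = 80.54 mm.
β₁ = 0.745, so c = a/β₁ = 80.54/0.745 = 108.11 mm.
From the linear strain diagram with ε_cu = 0.003: ε_t = 0.003 (d − c)/c = 0.003 × (445 − 108.11)/108.11 = 0.00935.
Since ε_t ≥ 0.005, the section is tension-controlled.

ε_t ≈ 0.00935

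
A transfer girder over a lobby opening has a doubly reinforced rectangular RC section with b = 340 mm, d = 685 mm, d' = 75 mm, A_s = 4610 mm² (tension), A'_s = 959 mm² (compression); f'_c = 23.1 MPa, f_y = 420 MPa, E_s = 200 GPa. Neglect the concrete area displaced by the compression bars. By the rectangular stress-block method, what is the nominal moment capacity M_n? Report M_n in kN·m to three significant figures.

M_n ≈ 1120 kN·m

Assume both tension and compression steel yield.
Net tension couple steel: A_s − A'_s = 3651 mm².
a = (A_s − A'_s) f_y / (0.85 f'_c b) = 1533420/(0.85 × 23.1 × 340) = 229.69 mm.
c = a/β₁ = 229.69/0.85 = 270.22 mm; ε'_s = 0.003(c − d')/c = 0.0022 ≥ f_y/E_s = 0.0021, so compression steel does yield.
M_n = (A_s − A'_s) f_y (d − a/2) + A'_s f_y (d − d') = [1533420 × (685 − 114.845) + 402780 × (685 − 75)] × 10⁻⁶ = 874.29 + 245.70 = 1119.99 kN·m.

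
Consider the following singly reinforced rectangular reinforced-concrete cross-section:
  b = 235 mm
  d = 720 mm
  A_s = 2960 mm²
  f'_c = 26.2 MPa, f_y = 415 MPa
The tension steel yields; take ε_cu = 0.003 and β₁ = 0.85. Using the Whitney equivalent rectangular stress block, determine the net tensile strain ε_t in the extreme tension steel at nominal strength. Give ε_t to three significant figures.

ε_t ≈ 0.00482

a = A_s f_y/(0.85 f'_c b) = 234.72 mm.
β₁ = 0.85, so c = a/β₁ = 234.72/0.85 = 276.14 mm.
From the linear strain diagram with ε_cu = 0.003: ε_t = 0.003 (d − c)/c = 0.003 × (720 − 276.14)/276.14 = 0.00482.
ε_t is between 0.004 and 0.005 — transition zone.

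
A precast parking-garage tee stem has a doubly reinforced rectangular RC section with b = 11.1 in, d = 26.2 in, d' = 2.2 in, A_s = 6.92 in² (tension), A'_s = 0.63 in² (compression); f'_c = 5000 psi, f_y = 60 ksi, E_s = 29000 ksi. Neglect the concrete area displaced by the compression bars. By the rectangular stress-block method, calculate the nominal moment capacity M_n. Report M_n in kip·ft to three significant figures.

Assume both steels yield.
a = (A_s − A'_s) f_y/(0.85 f'_c b) = (6.92 − 0.63) × 60/(0.85 × 5 × 11.1) = 8.000 in.
c = a/β₁ = 8.000/0.8 = 10.000 in; ε'_s = 0.003(c − d')/c = 0.0023 ≥ ε_y = 0.0021, so the compression steel yields.
M_n = (A_s − A'_s) f_y (d − a/2) + A'_s f_y (d − d') = 377.4 × (26.2 − 4) + 37.8 × (26.2 − 2.2) = 8378.3 + 907.2 = 9285.5 kip·in = 9285.5/12 = 773.79 kip·ft.

M_n ≈ 774 kip·ft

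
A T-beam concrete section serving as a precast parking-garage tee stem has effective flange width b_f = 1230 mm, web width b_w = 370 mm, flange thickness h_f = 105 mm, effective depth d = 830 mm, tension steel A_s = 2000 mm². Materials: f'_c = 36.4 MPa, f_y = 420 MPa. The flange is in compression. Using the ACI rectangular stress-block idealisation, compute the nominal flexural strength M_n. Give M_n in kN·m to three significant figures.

M_n ≈ 688 kN·m

Tension: T = A_s f_y = 2000 × 420 = 840000 N.
Try a within the flange: a = T/(0.85 f'_c b_f) = 840000/(0.85 × 36.4 × 1230) = 22.07 mm.
Since a = 22.07 ≤ h_f = 105 mm, the stress block lies entirely in the flange; analyse as a rectangular beam of width b_f.
M_n = T(d − a/2) = 840000 × (830 − 11.035) = 687.93 × 10⁶ N·mm.
M_n = 687.93 kN·m.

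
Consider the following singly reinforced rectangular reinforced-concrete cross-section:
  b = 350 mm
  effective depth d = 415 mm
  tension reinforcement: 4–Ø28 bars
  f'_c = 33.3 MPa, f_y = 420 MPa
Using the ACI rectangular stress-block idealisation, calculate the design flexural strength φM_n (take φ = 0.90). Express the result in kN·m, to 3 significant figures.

φM_n ≈ 338 kN·m

A_s = 4 × 616 = 2464 mm².
T = A_s f_y = 2464 × 420 = 1034880 N = 1034.88 kN.
From C = T: a = T/(0.85 f'_c b) = 1034880/(0.85 × 33.3 × 350) = 104.46 mm.
M_n = T(d − a/2) = 1034.88 kN × (415 − 52.23) mm = 375.42 kN·m.
φM_n = 0.90 × 375.42 = 337.88 kN·m.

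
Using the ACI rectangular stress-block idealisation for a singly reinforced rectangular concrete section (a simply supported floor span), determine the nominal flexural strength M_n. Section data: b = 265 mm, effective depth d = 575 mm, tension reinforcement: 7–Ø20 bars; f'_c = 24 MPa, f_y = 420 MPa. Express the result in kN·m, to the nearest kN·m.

A_s = 7 × 314 = 2198 mm².
T = A_s f_y = 2198 × 420 = 923160 N = 923.16 kN.
From C = T: a = T/(0.85 f'_c b) = 923160/(0.85 × 24 × 265) = 170.77 mm.
M_n = T(d − a/2) = 923.16 kN × (575 − 85.385) mm = 451.99 kN·m.

M_n ≈ 452 kN·m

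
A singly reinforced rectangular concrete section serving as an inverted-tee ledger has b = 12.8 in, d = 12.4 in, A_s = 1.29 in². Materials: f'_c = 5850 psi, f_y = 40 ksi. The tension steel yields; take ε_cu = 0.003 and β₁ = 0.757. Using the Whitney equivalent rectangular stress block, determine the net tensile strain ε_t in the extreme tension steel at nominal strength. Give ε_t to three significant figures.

a = A_s f_y/(0.85 f'_c b) = 0.811 in.
β₁ = 0.757, so c = a/β₁ = 0.811/0.757 = 1.071 in.
From the linear strain diagram with ε_cu = 0.003: ε_t = 0.003 (d − c)/c = 0.003 × (12.4 − 1.071)/1.071 = 0.0317.
Since ε_t ≥ 0.005, the section is tension-controlled.

ε_t ≈ 0.0317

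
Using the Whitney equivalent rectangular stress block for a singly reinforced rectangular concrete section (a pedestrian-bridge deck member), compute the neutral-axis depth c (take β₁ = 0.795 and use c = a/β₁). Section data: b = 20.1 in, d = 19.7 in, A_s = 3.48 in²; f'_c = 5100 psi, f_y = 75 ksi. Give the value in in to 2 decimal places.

c ≈ 3.77 in

T = A_s f_y = 3.48 × 75 = 261 kips.
a = T/(0.85 f'_c b) = 261/(0.85 × 5.1 × 20.1) = 2.9954 in.
With β₁ = 0.795, c = a/β₁ = 2.9954/0.795 = 3.77 in.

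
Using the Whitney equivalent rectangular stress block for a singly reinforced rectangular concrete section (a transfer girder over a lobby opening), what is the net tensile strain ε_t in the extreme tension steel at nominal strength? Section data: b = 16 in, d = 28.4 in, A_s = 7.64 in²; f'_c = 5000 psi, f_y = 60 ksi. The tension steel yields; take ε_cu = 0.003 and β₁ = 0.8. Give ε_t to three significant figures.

a = A_s f_y/(0.85 f'_c b) = 6.741 in.
β₁ = 0.8, so c = a/β₁ = 6.741/0.8 = 8.426 in.
From the linear strain diagram with ε_cu = 0.003: ε_t = 0.003 (d − c)/c = 0.003 × (28.4 − 8.426)/8.426 = 0.00711.
Since ε_t ≥ 0.005, the section is tension-controlled.

ε_t ≈ 0.00711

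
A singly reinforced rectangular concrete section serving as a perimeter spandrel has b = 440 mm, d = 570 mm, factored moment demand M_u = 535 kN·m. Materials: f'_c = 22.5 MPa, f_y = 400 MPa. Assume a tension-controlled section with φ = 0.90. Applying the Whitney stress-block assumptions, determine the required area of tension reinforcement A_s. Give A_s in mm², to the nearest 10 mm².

M_n = M_u/φ = 535/0.90 = 594.444 kN·m.
With M_n = 0.85 f'_c a b (d − a/2), solve the quadratic for a:
a = d − √(d² − 2M_n/(0.85 f'_c b)) = 570 − √(570² − 2 × 594.444×10⁶/(0.85 × 22.5 × 440)) = 141.49 mm.
A_s = 0.85 f'_c a b / f_y = 0.85 × 22.5 × 141.49 × 440 / 400 = 2976.6 mm².

A_s ≈ 2980 mm²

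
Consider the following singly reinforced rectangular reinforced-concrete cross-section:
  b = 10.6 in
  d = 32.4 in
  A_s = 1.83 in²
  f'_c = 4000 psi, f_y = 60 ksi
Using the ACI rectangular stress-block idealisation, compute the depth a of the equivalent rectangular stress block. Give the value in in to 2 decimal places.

a ≈ 3.05 in

T = A_s f_y = 1.83 × 60 = 109.8 kips.
a = T/(0.85 f'_c b) = 109.8/(0.85 × 4 × 10.6) = 3.05 in.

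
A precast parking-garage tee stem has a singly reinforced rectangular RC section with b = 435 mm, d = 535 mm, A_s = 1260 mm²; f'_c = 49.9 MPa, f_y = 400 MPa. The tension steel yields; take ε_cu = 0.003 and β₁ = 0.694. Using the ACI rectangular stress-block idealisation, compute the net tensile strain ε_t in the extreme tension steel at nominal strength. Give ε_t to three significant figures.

a = A_s f_y/(0.85 f'_c b) = 27.32 mm.
β₁ = 0.694, so c = a/β₁ = 27.32/0.694 = 39.37 mm.
From the linear strain diagram with ε_cu = 0.003: ε_t = 0.003 (d − c)/c = 0.003 × (535 − 39.37)/39.37 = 0.0378.
Since ε_t ≥ 0.005, the section is tension-controlled.

ε_t ≈ 0.0378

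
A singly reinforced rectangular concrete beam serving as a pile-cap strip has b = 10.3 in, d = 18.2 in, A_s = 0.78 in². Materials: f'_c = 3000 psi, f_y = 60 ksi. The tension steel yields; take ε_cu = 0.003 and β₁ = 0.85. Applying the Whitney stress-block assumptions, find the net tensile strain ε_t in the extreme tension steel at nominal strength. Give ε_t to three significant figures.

ε_t ≈ 0.0230

a = A_s f_y/(0.85 f'_c b) = 1.782 in.
β₁ = 0.85, so c = a/β₁ = 1.782/0.85 = 2.096 in.
From the linear strain diagram with ε_cu = 0.003: ε_t = 0.003 (d − c)/c = 0.003 × (18.2 − 2.096)/2.096 = 0.0230.
Since ε_t ≥ 0.005, the section is tension-controlled.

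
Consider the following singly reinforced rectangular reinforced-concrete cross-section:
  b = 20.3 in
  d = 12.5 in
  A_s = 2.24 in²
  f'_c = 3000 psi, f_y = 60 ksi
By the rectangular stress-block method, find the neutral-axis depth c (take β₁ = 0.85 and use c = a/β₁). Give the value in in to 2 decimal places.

T = A_s f_y = 2.24 × 60 = 134.4 kips.
a = T/(0.85 f'_c b) = 134.4/(0.85 × 3 × 20.3) = 2.5963 in.
With β₁ = 0.85, c = a/β₁ = 2.5963/0.85 = 3.05 in.

c ≈ 3.05 in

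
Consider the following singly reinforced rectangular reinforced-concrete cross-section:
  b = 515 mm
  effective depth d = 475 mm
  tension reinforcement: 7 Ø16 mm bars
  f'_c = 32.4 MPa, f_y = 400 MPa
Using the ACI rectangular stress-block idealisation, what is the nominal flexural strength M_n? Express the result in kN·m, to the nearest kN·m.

M_n ≈ 256 kN·m

A_s = 7 × 201 = 1407 mm².
T = A_s f_y = 1407 × 400 = 562800 N = 562.8 kN.
From C = T: a = T/(0.85 f'_c b) = 562800/(0.85 × 32.4 × 515) = 39.68 mm.
M_n = T(d − a/2) = 562.8 kN × (475 − 19.84) mm = 256.16 kN·m.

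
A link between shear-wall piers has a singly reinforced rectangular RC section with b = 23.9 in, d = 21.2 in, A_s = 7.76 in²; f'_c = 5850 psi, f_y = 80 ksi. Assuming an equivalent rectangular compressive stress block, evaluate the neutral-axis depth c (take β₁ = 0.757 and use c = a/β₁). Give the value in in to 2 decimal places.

c ≈ 6.90 in

T = A_s f_y = 7.76 × 80 = 620.8 kips.
a = T/(0.85 f'_c b) = 620.8/(0.85 × 5.85 × 23.9) = 5.2237 in.
With β₁ = 0.757, c = a/β₁ = 5.2237/0.757 = 6.90 in.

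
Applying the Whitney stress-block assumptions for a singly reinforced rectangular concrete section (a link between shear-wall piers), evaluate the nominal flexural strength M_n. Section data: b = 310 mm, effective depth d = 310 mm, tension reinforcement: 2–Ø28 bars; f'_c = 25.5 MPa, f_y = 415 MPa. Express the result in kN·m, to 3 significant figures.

A_s = 2 × 616 = 1232 mm².
T = A_s f_y = 1232 × 415 = 511280 N = 511.28 kN.
From C = T: a = T/(0.85 f'_c b) = 511280/(0.85 × 25.5 × 310) = 76.09 mm.
M_n = T(d − a/2) = 511.28 kN × (310 − 38.045) mm = 139.05 kN·m.

M_n ≈ 139 kN·m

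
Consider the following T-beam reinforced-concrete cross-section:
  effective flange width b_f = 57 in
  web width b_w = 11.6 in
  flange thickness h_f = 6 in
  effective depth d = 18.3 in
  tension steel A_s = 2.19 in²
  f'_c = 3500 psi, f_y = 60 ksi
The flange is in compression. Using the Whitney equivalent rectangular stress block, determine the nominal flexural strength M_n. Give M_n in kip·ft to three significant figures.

M_n ≈ 196 kip·ft

Tension: T = A_s f_y = 2.19 × 60 = 131.4 kips.
Try a within the flange: a = T/(0.85 f'_c b_f) = 131.4/(0.85 × 3.5 × 57) = 0.775 in.
Since a = 0.775 ≤ h_f = 6 in, the stress block lies entirely in the flange; analyse as a rectangular beam of width b_f.
M_n = T(d − a/2) = 131.4 × (18.3 − 0.3875) = 2353.7 kip·in.
M_n = 2353.7/12 = 196.14 kip·ft.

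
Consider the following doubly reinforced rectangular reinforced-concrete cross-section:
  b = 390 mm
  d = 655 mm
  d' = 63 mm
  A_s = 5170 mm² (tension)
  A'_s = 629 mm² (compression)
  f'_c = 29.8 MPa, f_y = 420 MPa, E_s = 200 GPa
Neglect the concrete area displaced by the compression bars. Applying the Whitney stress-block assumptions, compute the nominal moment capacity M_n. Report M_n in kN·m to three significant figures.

M_n ≈ 1220 kN·m

Assume both tension and compression steel yield.
Net tension couple steel: A_s − A'_s = 4541 mm².
a = (A_s − A'_s) f_y / (0.85 f'_c b) = 1907220/(0.85 × 29.8 × 390) = 193.06 mm.
c = a/β₁ = 193.06/0.837 = 230.66 mm; ε'_s = 0.003(c − d')/c = 0.0022 ≥ f_y/E_s = 0.0021, so compression steel does yield.
M_n = (A_s − A'_s) f_y (d − a/2) + A'_s f_y (d − d') = [1907220 × (655 − 96.53) + 264180 × (655 − 63)] × 10⁻⁶ = 1065.13 + 156.39 = 1221.52 kN·m.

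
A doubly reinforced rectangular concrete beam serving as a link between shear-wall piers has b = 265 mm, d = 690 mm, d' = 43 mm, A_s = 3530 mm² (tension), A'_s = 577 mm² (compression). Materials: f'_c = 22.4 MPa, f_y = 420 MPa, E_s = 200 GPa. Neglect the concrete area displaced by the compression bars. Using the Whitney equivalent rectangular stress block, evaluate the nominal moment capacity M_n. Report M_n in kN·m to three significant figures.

Assume both tension and compression steel yield.
Net tension couple steel: A_s − A'_s = 2953 mm².
a = (A_s − A'_s) f_y / (0.85 f'_c b) = 1240260/(0.85 × 22.4 × 265) = 245.81 mm.
c = a/β₁ = 245.81/0.85 = 289.19 mm; ε'_s = 0.003(c − d')/c = 0.0026 ≥ f_y/E_s = 0.0021, so compression steel does yield.
M_n = (A_s − A'_s) f_y (d − a/2) + A'_s f_y (d − d') = [1240260 × (690 − 122.905) + 242340 × (690 − 43)] × 10⁻⁶ = 703.35 + 156.79 = 860.14 kN·m.

M_n ≈ 860 kN·m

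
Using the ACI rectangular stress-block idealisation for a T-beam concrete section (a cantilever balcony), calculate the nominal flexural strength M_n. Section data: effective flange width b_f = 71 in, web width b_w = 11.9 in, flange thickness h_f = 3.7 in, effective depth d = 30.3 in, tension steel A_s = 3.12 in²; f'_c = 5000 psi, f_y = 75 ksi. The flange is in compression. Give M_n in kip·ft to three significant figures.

M_n ≈ 583 kip·ft

Tension: T = A_s f_y = 3.12 × 75 = 234 kips.
Try a within the flange: a = T/(0.85 f'_c b_f) = 234/(0.85 × 5 × 71) = 0.775 in.
Since a = 0.775 ≤ h_f = 3.7 in, the stress block lies entirely in the flange; analyse as a rectangular beam of width b_f.
M_n = T(d − a/2) = 234 × (30.3 − 0.3875) = 6999.5 kip·in.
M_n = 6999.5/12 = 583.29 kip·ft.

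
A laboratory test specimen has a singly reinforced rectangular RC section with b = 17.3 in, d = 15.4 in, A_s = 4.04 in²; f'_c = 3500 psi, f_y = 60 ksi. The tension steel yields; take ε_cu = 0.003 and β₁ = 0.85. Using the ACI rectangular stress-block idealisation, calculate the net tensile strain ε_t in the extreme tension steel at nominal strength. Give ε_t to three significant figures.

a = A_s f_y/(0.85 f'_c b) = 4.710 in.
β₁ = 0.85, so c = a/β₁ = 4.710/0.85 = 5.541 in.
From the linear strain diagram with ε_cu = 0.003: ε_t = 0.003 (d − c)/c = 0.003 × (15.4 − 5.541)/5.541 = 0.00534.
Since ε_t ≥ 0.005, the section is tension-controlled.

ε_t ≈ 0.00534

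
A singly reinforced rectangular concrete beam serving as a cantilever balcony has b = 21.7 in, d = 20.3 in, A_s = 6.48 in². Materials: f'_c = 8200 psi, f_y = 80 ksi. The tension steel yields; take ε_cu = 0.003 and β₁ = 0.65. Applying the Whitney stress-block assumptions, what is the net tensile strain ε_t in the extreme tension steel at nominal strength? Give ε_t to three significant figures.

a = A_s f_y/(0.85 f'_c b) = 3.427 in.
β₁ = 0.65, so c = a/β₁ = 3.427/0.65 = 5.272 in.
From the linear strain diagram with ε_cu = 0.003: ε_t = 0.003 (d − c)/c = 0.003 × (20.3 − 5.272)/5.272 = 0.00855.
Since ε_t ≥ 0.005, the section is tension-controlled.

ε_t ≈ 0.00855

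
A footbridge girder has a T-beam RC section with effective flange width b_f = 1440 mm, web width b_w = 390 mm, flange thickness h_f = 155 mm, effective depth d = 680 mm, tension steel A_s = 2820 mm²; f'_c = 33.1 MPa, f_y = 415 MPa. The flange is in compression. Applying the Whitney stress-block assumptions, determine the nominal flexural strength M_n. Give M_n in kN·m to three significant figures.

Tension: T = A_s f_y = 2820 × 415 = 1170300 N.
Try a within the flange: a = T/(0.85 f'_c b_f) = 1170300/(0.85 × 33.1 × 1440) = 28.89 mm.
Since a = 28.89 ≤ h_f = 155 mm, the stress block lies entirely in the flange; analyse as a rectangular beam of width b_f.
M_n = T(d − a/2) = 1170300 × (680 − 14.445) = 778.90 × 10⁶ N·mm.
M_n = 778.90 kN·m.

M_n ≈ 779 kN·m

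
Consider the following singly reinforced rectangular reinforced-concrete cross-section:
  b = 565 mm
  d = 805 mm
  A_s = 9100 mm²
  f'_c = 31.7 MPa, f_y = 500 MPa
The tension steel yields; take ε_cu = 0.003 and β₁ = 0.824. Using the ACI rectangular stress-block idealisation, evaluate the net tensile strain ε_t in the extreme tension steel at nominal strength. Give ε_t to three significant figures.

ε_t ≈ 0.00366

a = A_s f_y/(0.85 f'_c b) = 298.87 mm.
β₁ = 0.824, so c = a/β₁ = 298.87/0.824 = 362.71 mm.
From the linear strain diagram with ε_cu = 0.003: ε_t = 0.003 (d − c)/c = 0.003 × (805 − 362.71)/362.71 = 0.00366.
ε_t < 0.004 — the section is over-reinforced for flexure under ACI limits.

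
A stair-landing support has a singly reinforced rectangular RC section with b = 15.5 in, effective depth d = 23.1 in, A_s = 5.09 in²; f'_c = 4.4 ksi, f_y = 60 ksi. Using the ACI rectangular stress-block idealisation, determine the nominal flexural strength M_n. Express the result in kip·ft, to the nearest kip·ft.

T = A_s f_y = 5.09 × 60 = 305.4 kips.
a = T/(0.85 f'_c b) = 305.4/(0.85 × 4.4 × 15.5) = 5.268 in.
M_n = T(d − a/2) = 305.4 × (23.1 − 2.634) = 6250.3 kip·in = 6250.3/12 = 520.86 kip·ft.

M_n ≈ 521 kip·ft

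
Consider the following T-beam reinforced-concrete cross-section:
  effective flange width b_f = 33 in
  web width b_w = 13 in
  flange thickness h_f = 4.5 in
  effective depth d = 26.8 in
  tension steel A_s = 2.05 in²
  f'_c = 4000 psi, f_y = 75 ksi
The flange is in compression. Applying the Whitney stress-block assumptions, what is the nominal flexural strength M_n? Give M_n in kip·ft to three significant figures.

Tension: T = A_s f_y = 2.05 × 75 = 153.75 kips.
Try a within the flange: a = T/(0.85 f'_c b_f) = 153.75/(0.85 × 4 × 33) = 1.370 in.
Since a = 1.370 ≤ h_f = 4.5 in, the stress block lies entirely in the flange; analyse as a rectangular beam of width b_f.
M_n = T(d − a/2) = 153.75 × (26.8 − 0.685) = 4015.2 kip·in.
M_n = 4015.2/12 = 334.60 kip·ft.

M_n ≈ 335 kip·ft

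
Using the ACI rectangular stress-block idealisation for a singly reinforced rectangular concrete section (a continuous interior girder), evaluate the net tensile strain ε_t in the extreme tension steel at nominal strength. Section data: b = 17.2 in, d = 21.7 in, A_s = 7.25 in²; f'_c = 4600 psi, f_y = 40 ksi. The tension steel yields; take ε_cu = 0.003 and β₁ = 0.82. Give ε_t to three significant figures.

a = A_s f_y/(0.85 f'_c b) = 4.312 in.
β₁ = 0.82, so c = a/β₁ = 4.312/0.82 = 5.259 in.
From the linear strain diagram with ε_cu = 0.003: ε_t = 0.003 (d − c)/c = 0.003 × (21.7 − 5.259)/5.259 = 0.00938.
Since ε_t ≥ 0.005, the section is tension-controlled.

ε_t ≈ 0.00938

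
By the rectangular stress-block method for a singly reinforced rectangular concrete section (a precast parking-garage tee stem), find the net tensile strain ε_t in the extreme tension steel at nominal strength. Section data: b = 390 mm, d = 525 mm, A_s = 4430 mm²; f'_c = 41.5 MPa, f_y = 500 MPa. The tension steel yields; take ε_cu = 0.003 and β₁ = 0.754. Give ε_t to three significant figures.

a = A_s f_y/(0.85 f'_c b) = 161.01 mm.
β₁ = 0.754, so c = a/β₁ = 161.01/0.754 = 213.54 mm.
From the linear strain diagram with ε_cu = 0.003: ε_t = 0.003 (d − c)/c = 0.003 × (525 − 213.54)/213.54 = 0.00438.
ε_t is between 0.004 and 0.005 — transition zone.

ε_t ≈ 0.00438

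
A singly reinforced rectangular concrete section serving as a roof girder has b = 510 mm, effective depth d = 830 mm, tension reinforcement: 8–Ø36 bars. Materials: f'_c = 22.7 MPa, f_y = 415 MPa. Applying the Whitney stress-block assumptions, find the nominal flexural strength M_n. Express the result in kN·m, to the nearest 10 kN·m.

A_s = 8 × 1018 = 8144 mm².
T = A_s f_y = 8144 × 415 = 3379760 N = 3379.76 kN.
From C = T: a = T/(0.85 f'_c b) = 3379760/(0.85 × 22.7 × 510) = 343.46 mm.
M_n = T(d − a/2) = 3379.76 kN × (830 − 171.73) mm = 2224.79 kN·m.

M_n ≈ 2220 kN·m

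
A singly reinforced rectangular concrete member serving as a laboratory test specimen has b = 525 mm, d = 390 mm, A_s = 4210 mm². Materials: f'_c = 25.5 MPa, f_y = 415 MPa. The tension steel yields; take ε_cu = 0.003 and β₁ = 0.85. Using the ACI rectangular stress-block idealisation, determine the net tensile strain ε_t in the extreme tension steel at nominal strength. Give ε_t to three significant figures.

a = A_s f_y/(0.85 f'_c b) = 153.54 mm.
β₁ = 0.85, so c = a/β₁ = 153.54/0.85 = 180.64 mm.
From the linear strain diagram with ε_cu = 0.003: ε_t = 0.003 (d − c)/c = 0.003 × (390 − 180.64)/180.64 = 0.00348.
ε_t < 0.004 — the section is over-reinforced for flexure under ACI limits.

ε_t ≈ 0.00348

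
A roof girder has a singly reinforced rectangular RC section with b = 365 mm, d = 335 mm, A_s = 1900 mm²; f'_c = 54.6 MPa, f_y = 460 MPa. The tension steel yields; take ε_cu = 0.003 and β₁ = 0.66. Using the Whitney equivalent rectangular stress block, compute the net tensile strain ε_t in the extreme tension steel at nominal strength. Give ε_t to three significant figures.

a = A_s f_y/(0.85 f'_c b) = 51.59 mm.
β₁ = 0.66, so c = a/β₁ = 51.59/0.66 = 78.17 mm.
From the linear strain diagram with ε_cu = 0.003: ε_t = 0.003 (d − c)/c = 0.003 × (335 − 78.17)/78.17 = 0.00986.
Since ε_t ≥ 0.005, the section is tension-controlled.

ε_t ≈ 0.00986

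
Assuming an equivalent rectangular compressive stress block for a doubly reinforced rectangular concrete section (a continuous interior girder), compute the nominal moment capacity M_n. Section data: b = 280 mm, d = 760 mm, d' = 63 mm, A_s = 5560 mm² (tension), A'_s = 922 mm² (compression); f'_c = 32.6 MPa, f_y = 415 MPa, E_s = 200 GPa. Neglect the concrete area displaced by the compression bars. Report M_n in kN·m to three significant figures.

Assume both tension and compression steel yield.
Net tension couple steel: A_s − A'_s = 4638 mm².
a = (A_s − A'_s) f_y / (0.85 f'_c b) = 1924770/(0.85 × 32.6 × 280) = 248.08 mm.
c = a/β₁ = 248.08/0.817 = 303.65 mm; ε'_s = 0.003(c − d')/c = 0.0024 ≥ f_y/E_s = 0.0021, so compression steel does yield.
M_n = (A_s − A'_s) f_y (d − a/2) + A'_s f_y (d − d') = [1924770 × (760 − 124.04) + 382630 × (760 − 63)] × 10⁻⁶ = 1224.08 + 266.69 = 1490.77 kN·m.

M_n ≈ 1490 kN·m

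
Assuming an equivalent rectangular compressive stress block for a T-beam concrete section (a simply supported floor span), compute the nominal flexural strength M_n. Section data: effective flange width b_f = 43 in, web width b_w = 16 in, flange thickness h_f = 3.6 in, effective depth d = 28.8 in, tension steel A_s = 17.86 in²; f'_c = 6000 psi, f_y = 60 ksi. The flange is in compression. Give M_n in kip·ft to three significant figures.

Tension: T = A_s f_y = 17.86 × 60 = 1071.6 kips.
Try a within the flange: a = T/(0.85 f'_c b_f) = 1071.6/(0.85 × 6 × 43) = 4.886 in.
a = 4.886 > h_f = 3.6 in: the block extends into the web. Split into flange-overhang and web parts.
C_f = 0.85 f'_c (b_f − b_w) h_f = 0.85 × 6 × (43 − 16) × 3.6 = 495.7 kips.
Remaining web compression depth: a_w = (T − C_f)/(0.85 f'_c b_w) = (1071.6 − 495.7)/(0.85 × 6 × 16) = 7.058 in.
M_n = C_f(d − h_f/2) + (T − C_f)(d − a_w/2) = 495.7 × (28.8 − 1.8) + 575.9 × (28.8 − 3.529) = 13383.9 + 14553.6 = 27937.5 kip·in.
M_n = 27937.5/12 = 2328.13 kip·ft.

M_n ≈ 2330 kip·ft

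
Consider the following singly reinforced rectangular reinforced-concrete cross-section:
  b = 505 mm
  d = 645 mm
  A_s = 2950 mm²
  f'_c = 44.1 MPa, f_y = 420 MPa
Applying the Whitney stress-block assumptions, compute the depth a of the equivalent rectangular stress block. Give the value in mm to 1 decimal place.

T = A_s f_y = 2950 × 420 = 1239000 N = 1239 kN.
Setting C = 0.85 f'_c a b equal to T: a = 1239000/(0.85 × 44.1 × 505) = 65.5 mm.

a ≈ 65.5 mm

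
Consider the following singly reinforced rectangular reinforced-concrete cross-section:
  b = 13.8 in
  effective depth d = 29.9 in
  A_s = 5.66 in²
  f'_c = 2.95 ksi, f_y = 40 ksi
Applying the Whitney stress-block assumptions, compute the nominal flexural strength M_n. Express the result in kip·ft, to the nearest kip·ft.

T = A_s f_y = 5.66 × 40 = 226.4 kips.
a = T/(0.85 f'_c b) = 226.4/(0.85 × 2.95 × 13.8) = 6.543 in.
M_n = T(d − a/2) = 226.4 × (29.9 − 3.2715) = 6028.7 kip·in = 6028.7/12 = 502.39 kip·ft.

M_n ≈ 502 kip·ft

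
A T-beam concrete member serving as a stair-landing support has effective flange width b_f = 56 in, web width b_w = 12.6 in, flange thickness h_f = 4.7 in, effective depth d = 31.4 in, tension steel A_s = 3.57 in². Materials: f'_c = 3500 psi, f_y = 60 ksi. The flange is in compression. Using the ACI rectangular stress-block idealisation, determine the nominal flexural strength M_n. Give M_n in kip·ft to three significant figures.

M_n ≈ 549 kip·ft

Tension: T = A_s f_y = 3.57 × 60 = 214.2 kips.
Try a within the flange: a = T/(0.85 f'_c b_f) = 214.2/(0.85 × 3.5 × 56) = 1.286 in.
Since a = 1.286 ≤ h_f = 4.7 in, the stress block lies entirely in the flange; analyse as a rectangular beam of width b_f.
M_n = T(d − a/2) = 214.2 × (31.4 − 0.643) = 6588.1 kip·in.
M_n = 6588.1/12 = 549.01 kip·ft.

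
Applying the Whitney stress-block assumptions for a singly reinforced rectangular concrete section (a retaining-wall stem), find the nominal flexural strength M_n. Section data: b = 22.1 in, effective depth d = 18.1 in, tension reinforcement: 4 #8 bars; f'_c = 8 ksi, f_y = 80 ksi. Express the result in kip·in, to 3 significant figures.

M_n ≈ 4360 kip·in

A_s = 4 × 0.79 = 3.16 in².
T = A_s f_y = 3.16 × 80 = 252.8 kips.
a = T/(0.85 f'_c b) = 252.8/(0.85 × 8 × 22.1) = 1.682 in.
M_n = T(d − a/2) = 252.8 × (18.1 − 0.841) = 4363.1 kip·in.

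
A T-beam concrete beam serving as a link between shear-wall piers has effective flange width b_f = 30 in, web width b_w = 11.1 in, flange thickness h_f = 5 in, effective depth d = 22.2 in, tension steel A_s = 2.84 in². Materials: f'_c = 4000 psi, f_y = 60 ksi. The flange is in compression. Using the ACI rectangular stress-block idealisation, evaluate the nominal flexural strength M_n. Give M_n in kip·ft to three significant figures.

Tension: T = A_s f_y = 2.84 × 60 = 170.4 kips.
Try a within the flange: a = T/(0.85 f'_c b_f) = 170.4/(0.85 × 4 × 30) = 1.671 in.
Since a = 1.671 ≤ h_f = 5 in, the stress block lies entirely in the flange; analyse as a rectangular beam of width b_f.
M_n = T(d − a/2) = 170.4 × (22.2 − 0.8355) = 3640.5 kip·in.
M_n = 3640.5/12 = 303.38 kip·ft.

M_n ≈ 303 kip·ft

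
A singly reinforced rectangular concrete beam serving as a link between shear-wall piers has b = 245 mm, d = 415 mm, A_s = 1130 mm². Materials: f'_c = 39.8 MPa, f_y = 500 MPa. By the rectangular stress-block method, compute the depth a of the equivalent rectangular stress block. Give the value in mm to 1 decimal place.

a ≈ 68.2 mm

T = A_s f_y = 1130 × 500 = 565000 N = 565 kN.
Setting C = 0.85 f'_c a b equal to T: a = 565000/(0.85 × 39.8 × 245) = 68.2 mm.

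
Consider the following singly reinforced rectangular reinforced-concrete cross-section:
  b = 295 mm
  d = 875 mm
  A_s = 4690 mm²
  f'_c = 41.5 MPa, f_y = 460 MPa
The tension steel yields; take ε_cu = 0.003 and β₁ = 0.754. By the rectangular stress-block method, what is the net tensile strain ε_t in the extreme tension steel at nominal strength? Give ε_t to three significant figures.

ε_t ≈ 0.00655

a = A_s f_y/(0.85 f'_c b) = 207.32 mm.
β₁ = 0.754, so c = a/β₁ = 207.32/0.754 = 274.96 mm.
From the linear strain diagram with ε_cu = 0.003: ε_t = 0.003 (d − c)/c = 0.003 × (875 − 274.96)/274.96 = 0.00655.
Since ε_t ≥ 0.005, the section is tension-controlled.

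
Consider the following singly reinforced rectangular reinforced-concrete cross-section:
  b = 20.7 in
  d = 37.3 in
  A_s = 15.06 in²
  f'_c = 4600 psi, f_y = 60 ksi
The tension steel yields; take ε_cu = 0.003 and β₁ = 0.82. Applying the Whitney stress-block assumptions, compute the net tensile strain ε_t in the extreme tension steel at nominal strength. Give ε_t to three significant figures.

ε_t ≈ 0.00522

a = A_s f_y/(0.85 f'_c b) = 11.164 in.
β₁ = 0.82, so c = a/β₁ = 11.164/0.82 = 13.615 in.
From the linear strain diagram with ε_cu = 0.003: ε_t = 0.003 (d − c)/c = 0.003 × (37.3 − 13.615)/13.615 = 0.00522.
Since ε_t ≥ 0.005, the section is tension-controlled.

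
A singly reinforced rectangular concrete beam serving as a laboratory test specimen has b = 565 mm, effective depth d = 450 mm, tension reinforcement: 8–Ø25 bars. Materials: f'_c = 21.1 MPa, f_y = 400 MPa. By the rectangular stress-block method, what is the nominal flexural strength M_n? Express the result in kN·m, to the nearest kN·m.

A_s = 8 × 491 = 3928 mm².
T = A_s f_y = 3928 × 400 = 1571200 N = 1571.2 kN.
From C = T: a = T/(0.85 f'_c b) = 1571200/(0.85 × 21.1 × 565) = 155.05 mm.
M_n = T(d − a/2) = 1571.2 kN × (450 − 77.525) mm = 585.23 kN·m.

M_n ≈ 585 kN·m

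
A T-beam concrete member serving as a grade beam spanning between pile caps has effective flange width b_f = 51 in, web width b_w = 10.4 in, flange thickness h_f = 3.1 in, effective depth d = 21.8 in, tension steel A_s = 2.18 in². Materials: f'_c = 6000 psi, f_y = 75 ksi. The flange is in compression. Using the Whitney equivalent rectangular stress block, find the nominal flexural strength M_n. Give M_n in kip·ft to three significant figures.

M_n ≈ 293 kip·ft

Tension: T = A_s f_y = 2.18 × 75 = 163.5 kips.
Try a within the flange: a = T/(0.85 f'_c b_f) = 163.5/(0.85 × 6 × 51) = 0.629 in.
Since a = 0.629 ≤ h_f = 3.1 in, the stress block lies entirely in the flange; analyse as a rectangular beam of width b_f.
M_n = T(d − a/2) = 163.5 × (21.8 − 0.3145) = 3512.9 kip·in.
M_n = 3512.9/12 = 292.74 kip·ft.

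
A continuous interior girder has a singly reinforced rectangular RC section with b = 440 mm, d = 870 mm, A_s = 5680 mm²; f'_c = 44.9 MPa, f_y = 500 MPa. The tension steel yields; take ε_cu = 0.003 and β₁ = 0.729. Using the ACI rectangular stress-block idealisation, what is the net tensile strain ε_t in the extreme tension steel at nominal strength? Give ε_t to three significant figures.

a = A_s f_y/(0.85 f'_c b) = 169.12 mm.
β₁ = 0.729, so c = a/β₁ = 169.12/0.729 = 231.99 mm.
From the linear strain diagram with ε_cu = 0.003: ε_t = 0.003 (d − c)/c = 0.003 × (870 − 231.99)/231.99 = 0.00825.
Since ε_t ≥ 0.005, the section is tension-controlled.

ε_t ≈ 0.00825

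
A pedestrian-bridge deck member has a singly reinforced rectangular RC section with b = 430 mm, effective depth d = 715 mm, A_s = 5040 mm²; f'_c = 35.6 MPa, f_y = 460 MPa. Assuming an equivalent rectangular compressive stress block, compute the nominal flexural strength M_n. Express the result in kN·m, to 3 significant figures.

T = A_s f_y = 5040 × 460 = 2318400 N = 2318.4 kN.
From C = T: a = T/(0.85 f'_c b) = 2318400/(0.85 × 35.6 × 430) = 178.18 mm.
M_n = T(d − a/2) = 2318.4 kN × (715 − 89.09) mm = 1451.11 kN·m.

M_n ≈ 1450 kN·m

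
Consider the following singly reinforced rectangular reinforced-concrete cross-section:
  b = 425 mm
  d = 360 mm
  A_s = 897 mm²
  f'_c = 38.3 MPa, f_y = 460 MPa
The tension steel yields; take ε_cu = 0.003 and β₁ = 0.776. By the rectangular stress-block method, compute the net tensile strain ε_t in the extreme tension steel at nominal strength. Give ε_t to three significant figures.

ε_t ≈ 0.0251

a = A_s f_y/(0.85 f'_c b) = 29.82 mm.
β₁ = 0.776, so c = a/β₁ = 29.82/0.776 = 38.43 mm.
From the linear strain diagram with ε_cu = 0.003: ε_t = 0.003 (d − c)/c = 0.003 × (360 − 38.43)/38.43 = 0.0251.
Since ε_t ≥ 0.005, the section is tension-controlled.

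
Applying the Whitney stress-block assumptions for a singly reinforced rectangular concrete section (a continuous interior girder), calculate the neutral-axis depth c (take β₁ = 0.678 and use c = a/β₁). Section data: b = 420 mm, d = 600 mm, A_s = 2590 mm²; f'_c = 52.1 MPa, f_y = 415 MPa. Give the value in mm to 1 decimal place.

T = A_s f_y = 2590 × 415 = 1074850 N = 1074.85 kN.
Setting C = 0.85 f'_c a b equal to T: a = 1074850/(0.85 × 52.1 × 420) = 57.789 mm.
With β₁ = 0.678, c = a/β₁ = 57.789/0.678 = 85.2 mm.

c ≈ 85.2 mm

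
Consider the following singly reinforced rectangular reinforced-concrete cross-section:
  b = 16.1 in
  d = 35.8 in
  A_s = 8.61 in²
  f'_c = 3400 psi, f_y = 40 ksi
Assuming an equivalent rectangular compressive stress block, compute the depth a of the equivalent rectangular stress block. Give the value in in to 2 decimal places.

a ≈ 7.40 in

T = A_s f_y = 8.61 × 40 = 344.4 kips.
a = T/(0.85 f'_c b) = 344.4/(0.85 × 3.4 × 16.1) = 7.40 in.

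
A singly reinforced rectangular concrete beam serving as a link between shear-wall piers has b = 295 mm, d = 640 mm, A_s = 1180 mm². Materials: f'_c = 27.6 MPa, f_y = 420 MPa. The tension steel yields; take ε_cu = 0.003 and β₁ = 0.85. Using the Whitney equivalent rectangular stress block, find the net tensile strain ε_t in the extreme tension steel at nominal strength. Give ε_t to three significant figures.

a = A_s f_y/(0.85 f'_c b) = 71.61 mm.
β₁ = 0.85, so c = a/β₁ = 71.61/0.85 = 84.25 mm.
From the linear strain diagram with ε_cu = 0.003: ε_t = 0.003 (d − c)/c = 0.003 × (640 − 84.25)/84.25 = 0.0198.
Since ε_t ≥ 0.005, the section is tension-controlled.

ε_t ≈ 0.0198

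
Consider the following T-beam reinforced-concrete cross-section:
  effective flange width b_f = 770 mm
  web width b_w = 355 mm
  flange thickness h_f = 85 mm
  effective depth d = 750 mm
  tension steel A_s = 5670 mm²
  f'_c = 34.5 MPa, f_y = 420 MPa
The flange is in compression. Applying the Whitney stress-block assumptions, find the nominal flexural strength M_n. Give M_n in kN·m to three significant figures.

M_n ≈ 1650 kN·m

Tension: T = A_s f_y = 5670 × 420 = 2381400 N.
Try a within the flange: a = T/(0.85 f'_c b_f) = 2381400/(0.85 × 34.5 × 770) = 105.46 mm.
a = 105.46 > h_f = 85 mm: the block extends into the web. Split into flange-overhang and web parts.
C_f = 0.85 f'_c (b_f − b_w) h_f = 0.85 × 34.5 × (770 − 355) × 85 = 1034439 N.
Remaining web compression depth: a_w = (T − C_f)/(0.85 f'_c b_w) = (2381400 − 1034439)/(0.85 × 34.5 × 355) = 129.39 mm.
M_n = C_f(d − h_f/2) + (T − C_f)(d − a_w/2) = 1034439 × (750 − 42.5) + 1346961 × (750 − 64.695) = 731.87 + 923.08 = 1654.95 × 10⁶ N·mm.
M_n = 1654.95 kN·m.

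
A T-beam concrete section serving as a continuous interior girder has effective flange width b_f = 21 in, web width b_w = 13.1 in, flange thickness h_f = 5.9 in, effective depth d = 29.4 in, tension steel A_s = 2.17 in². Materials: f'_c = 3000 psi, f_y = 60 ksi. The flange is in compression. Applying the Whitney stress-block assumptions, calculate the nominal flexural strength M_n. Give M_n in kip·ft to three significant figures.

Tension: T = A_s f_y = 2.17 × 60 = 130.2 kips.
Try a within the flange: a = T/(0.85 f'_c b_f) = 130.2/(0.85 × 3 × 21) = 2.431 in.
Since a = 2.431 ≤ h_f = 5.9 in, the stress block lies entirely in the flange; analyse as a rectangular beam of width b_f.
M_n = T(d − a/2) = 130.2 × (29.4 − 1.2155) = 3669.6 kip·in.
M_n = 3669.6/12 = 305.80 kip·ft.

M_n ≈ 306 kip·ft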